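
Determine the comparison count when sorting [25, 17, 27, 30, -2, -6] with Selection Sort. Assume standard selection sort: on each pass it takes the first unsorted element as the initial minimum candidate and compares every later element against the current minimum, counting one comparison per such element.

Pass 1: scan indices 1..5 for the minimum = 5 comparison(s); min is -6, place at index 0 -> [-6, 17, 27, 30, -2, 25]
Pass 2: scan indices 2..5 for the minimum = 4 comparison(s); min is -2, place at index 1 -> [-6, -2, 27, 30, 17, 25]
Pass 3: scan indices 3..5 for the minimum = 3 comparison(s); min is 17, place at index 2 -> [-6, -2, 17, 30, 27, 25]
Pass 4: scan indices 4..5 for the minimum = 2 comparison(s); min is 25, place at index 3 -> [-6, -2, 17, 25, 27, 30]
Pass 5: scan indices 5..5 for the minimum = 1 comparison(s); min is 27, place at index 4 -> [-6, -2, 17, 25, 27, 30]
Selection sort always scans the whole unsorted suffix, so the count is (n-1) + (n-2) + ... + 1 = n(n-1)/2 = 6*5/2 = 15 regardless of the input order.
Total comparisons: 5 + 4 + 3 + 2 + 1 = 15


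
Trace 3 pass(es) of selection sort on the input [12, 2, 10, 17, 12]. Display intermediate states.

Pass 1: Select minimum 2 at index 1, swap -> [2, 12, 10, 17, 12]
Pass 2: Select minimum 10 at index 2, swap -> [2, 10, 12, 17, 12]
Pass 3: Select minimum 12 at index 2, swap -> [2, 10, 12, 17, 12]


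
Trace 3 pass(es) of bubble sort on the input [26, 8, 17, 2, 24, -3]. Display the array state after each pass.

After pass 1: [8, 17, 2, 24, -3, 26] (5 swaps)
After pass 2: [8, 2, 17, -3, 24, 26] (2 swaps)
After pass 3: [2, 8, -3, 17, 24, 26] (2 swaps)
Total swaps: 9


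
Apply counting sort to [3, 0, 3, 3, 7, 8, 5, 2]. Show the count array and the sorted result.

Count array: [1, 0, 1, 3, 0, 1, 0, 1, 1]
(count[i] = number of elements equal to i)
Cumulative count: [1, 1, 2, 5, 5, 6, 6, 7, 8]
Sorted: [0, 2, 3, 3, 3, 5, 7, 8]


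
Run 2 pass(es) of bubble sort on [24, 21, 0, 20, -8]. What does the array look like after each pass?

After pass 1: [21, 0, 20, -8, 24] (4 swaps)
After pass 2: [0, 20, -8, 21, 24] (3 swaps)
Total swaps: 7


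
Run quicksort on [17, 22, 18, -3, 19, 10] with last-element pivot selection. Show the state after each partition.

Partition 1: pivot=10 at index 1 -> [-3, 10, 18, 17, 19, 22]
Partition 2: pivot=22 at index 5 -> [-3, 10, 18, 17, 19, 22]
Partition 3: pivot=19 at index 4 -> [-3, 10, 18, 17, 19, 22]
Partition 4: pivot=17 at index 2 -> [-3, 10, 17, 18, 19, 22]


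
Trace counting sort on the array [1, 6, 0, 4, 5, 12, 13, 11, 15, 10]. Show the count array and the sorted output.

Count array: [1, 1, 0, 0, 1, 1, 1, 0, 0, 0, 1, 1, 1, 1, 0, 1]
(count[i] = number of elements equal to i)
Cumulative count: [1, 2, 2, 2, 3, 4, 5, 5, 5, 5, 6, 7, 8, 9, 9, 10]
Sorted: [0, 1, 4, 5, 6, 10, 11, 12, 13, 15]


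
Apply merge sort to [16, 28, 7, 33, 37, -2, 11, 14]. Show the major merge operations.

Divide and conquer:
  Merge [16] + [28] -> [16, 28]
  Merge [7] + [33] -> [7, 33]
  Merge [16, 28] + [7, 33] -> [7, 16, 28, 33]
  Merge [37] + [-2] -> [-2, 37]
  Merge [11] + [14] -> [11, 14]
  Merge [-2, 37] + [11, 14] -> [-2, 11, 14, 37]
  Merge [7, 16, 28, 33] + [-2, 11, 14, 37] -> [-2, 7, 11, 14, 16, 28, 33, 37]


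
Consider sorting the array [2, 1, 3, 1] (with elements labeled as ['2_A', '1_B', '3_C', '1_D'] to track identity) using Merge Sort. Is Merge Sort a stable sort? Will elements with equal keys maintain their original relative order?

Trace Merge Sort on the labeled array (the key is the number; the letter only tracks identity):
  Merge [2_A] + [1_B] -> [1_B, 2_A]
  Merge [3_C] + [1_D] -> [1_D, 3_C]
  Merge [1_B, 2_A] + [1_D, 3_C] -> [1_B, 1_D, 2_A, 3_C]
Final order: [1_B, 1_D, 2_A, 3_C]
Equal keys:
  value 1: originally 1_B, 1_D; after sorting 1_B, 1_D -> order preserved
All equal keys kept their original relative order. Merge Sort is stable: when the heads of the two halves are equal the merge takes from the left half first.
Answer: Stable


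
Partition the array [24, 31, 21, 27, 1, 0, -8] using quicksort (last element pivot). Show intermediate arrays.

Partition 1: pivot=-8 at index 0 -> [-8, 31, 21, 27, 1, 0, 24]
Partition 2: pivot=24 at index 4 -> [-8, 21, 1, 0, 24, 27, 31]
Partition 3: pivot=0 at index 1 -> [-8, 0, 1, 21, 24, 27, 31]
Partition 4: pivot=21 at index 3 -> [-8, 0, 1, 21, 24, 27, 31]
Partition 5: pivot=31 at index 6 -> [-8, 0, 1, 21, 24, 27, 31]


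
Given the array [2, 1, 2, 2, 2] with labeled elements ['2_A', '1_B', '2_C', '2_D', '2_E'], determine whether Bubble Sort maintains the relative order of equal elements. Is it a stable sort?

Trace Bubble Sort on the labeled array (the key is the number; the letter only tracks identity):
  After pass 1: [1_B, 2_A, 2_C, 2_D, 2_E]
  After pass 2: [1_B, 2_A, 2_C, 2_D, 2_E] (no swaps, done)
Final order: [1_B, 2_A, 2_C, 2_D, 2_E]
Equal keys:
  value 2: originally 2_A, 2_C, 2_D, 2_E; after sorting 2_A, 2_C, 2_D, 2_E -> order preserved
All equal keys kept their original relative order. Bubble Sort is stable: it only swaps adjacent elements when the left one is strictly greater, so equal keys never move past each other.
Answer: Stable


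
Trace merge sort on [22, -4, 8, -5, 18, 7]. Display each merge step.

Divide and conquer:
  Merge [-4] + [8] -> [-4, 8]
  Merge [22] + [-4, 8] -> [-4, 8, 22]
  Merge [18] + [7] -> [7, 18]
  Merge [-5] + [7, 18] -> [-5, 7, 18]
  Merge [-4, 8, 22] + [-5, 7, 18] -> [-5, -4, 7, 8, 18, 22]


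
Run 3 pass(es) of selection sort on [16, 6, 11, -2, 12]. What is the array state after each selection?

Pass 1: Select minimum -2 at index 3, swap -> [-2, 6, 11, 16, 12]
Pass 2: Select minimum 6 at index 1, swap -> [-2, 6, 11, 16, 12]
Pass 3: Select minimum 11 at index 2, swap -> [-2, 6, 11, 16, 12]


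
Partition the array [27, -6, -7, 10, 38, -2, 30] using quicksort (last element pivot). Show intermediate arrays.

Partition 1: pivot=30 at index 5 -> [27, -6, -7, 10, -2, 30, 38]
Partition 2: pivot=-2 at index 2 -> [-6, -7, -2, 10, 27, 30, 38]
Partition 3: pivot=-7 at index 0 -> [-7, -6, -2, 10, 27, 30, 38]
Partition 4: pivot=27 at index 4 -> [-7, -6, -2, 10, 27, 30, 38]


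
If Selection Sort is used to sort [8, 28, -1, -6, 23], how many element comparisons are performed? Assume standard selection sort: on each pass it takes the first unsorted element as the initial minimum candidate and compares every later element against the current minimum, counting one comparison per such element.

Pass 1: scan indices 1..4 for the minimum = 4 comparison(s); min is -6, place at index 0 -> [-6, 28, -1, 8, 23]
Pass 2: scan indices 2..4 for the minimum = 3 comparison(s); min is -1, place at index 1 -> [-6, -1, 28, 8, 23]
Pass 3: scan indices 3..4 for the minimum = 2 comparison(s); min is 8, place at index 2 -> [-6, -1, 8, 28, 23]
Pass 4: scan indices 4..4 for the minimum = 1 comparison(s); min is 23, place at index 3 -> [-6, -1, 8, 23, 28]
Selection sort always scans the whole unsorted suffix, so the count is (n-1) + (n-2) + ... + 1 = n(n-1)/2 = 5*4/2 = 10 regardless of the input order.
Total comparisons: 4 + 3 + 2 + 1 = 10


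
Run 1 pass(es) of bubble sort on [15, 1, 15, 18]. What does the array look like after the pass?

After pass 1: [1, 15, 15, 18] (1 swaps)
Total swaps: 1


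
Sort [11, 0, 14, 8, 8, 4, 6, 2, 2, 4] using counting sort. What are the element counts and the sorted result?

Count array: [1, 0, 2, 0, 2, 0, 1, 0, 2, 0, 0, 1, 0, 0, 1]
(count[i] = number of elements equal to i)
Cumulative count: [1, 1, 3, 3, 5, 5, 6, 6, 8, 8, 8, 9, 9, 9, 10]
Sorted: [0, 2, 2, 4, 4, 6, 8, 8, 11, 14]


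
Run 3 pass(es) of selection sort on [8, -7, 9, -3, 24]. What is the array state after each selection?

Pass 1: Select minimum -7 at index 1, swap -> [-7, 8, 9, -3, 24]
Pass 2: Select minimum -3 at index 3, swap -> [-7, -3, 9, 8, 24]
Pass 3: Select minimum 8 at index 3, swap -> [-7, -3, 8, 9, 24]


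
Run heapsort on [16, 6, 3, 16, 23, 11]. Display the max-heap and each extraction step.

Build heap: [23, 16, 11, 16, 6, 3]
Extract 23: [16, 16, 11, 3, 6, 23]
Extract 16: [16, 6, 11, 3, 16, 23]
Extract 16: [11, 6, 3, 16, 16, 23]
Extract 11: [6, 3, 11, 16, 16, 23]
Extract 6: [3, 6, 11, 16, 16, 23]


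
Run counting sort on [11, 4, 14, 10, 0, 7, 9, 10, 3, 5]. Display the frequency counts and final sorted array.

Count array: [1, 0, 0, 1, 1, 1, 0, 1, 0, 1, 2, 1, 0, 0, 1]
(count[i] = number of elements equal to i)
Cumulative count: [1, 1, 1, 2, 3, 4, 4, 5, 5, 6, 8, 9, 9, 9, 10]
Sorted: [0, 3, 4, 5, 7, 9, 10, 10, 11, 14]


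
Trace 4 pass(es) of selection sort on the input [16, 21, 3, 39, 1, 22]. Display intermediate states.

Pass 1: Select minimum 1 at index 4, swap -> [1, 21, 3, 39, 16, 22]
Pass 2: Select minimum 3 at index 2, swap -> [1, 3, 21, 39, 16, 22]
Pass 3: Select minimum 16 at index 4, swap -> [1, 3, 16, 39, 21, 22]
Pass 4: Select minimum 21 at index 4, swap -> [1, 3, 16, 21, 39, 22]


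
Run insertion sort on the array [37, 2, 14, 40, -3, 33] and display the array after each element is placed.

First element 37 is already 'sorted'
Insert 2: shifted 1 elements -> [2, 37, 14, 40, -3, 33]
Insert 14: shifted 1 elements -> [2, 14, 37, 40, -3, 33]
Insert 40: shifted 0 elements -> [2, 14, 37, 40, -3, 33]
Insert -3: shifted 4 elements -> [-3, 2, 14, 37, 40, 33]
Insert 33: shifted 2 elements -> [-3, 2, 14, 33, 37, 40]


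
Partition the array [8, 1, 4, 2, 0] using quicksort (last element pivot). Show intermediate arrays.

Partition 1: pivot=0 at index 0 -> [0, 1, 4, 2, 8]
Partition 2: pivot=8 at index 4 -> [0, 1, 4, 2, 8]
Partition 3: pivot=2 at index 2 -> [0, 1, 2, 4, 8]


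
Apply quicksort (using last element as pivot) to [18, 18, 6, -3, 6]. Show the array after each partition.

Partition 1: pivot=6 at index 2 -> [6, -3, 6, 18, 18]
Partition 2: pivot=-3 at index 0 -> [-3, 6, 6, 18, 18]
Partition 3: pivot=18 at index 4 -> [-3, 6, 6, 18, 18]


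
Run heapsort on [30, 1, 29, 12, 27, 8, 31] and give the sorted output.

Build heap: [31, 27, 30, 12, 1, 8, 29]
Extract 31: [30, 27, 29, 12, 1, 8, 31]
Extract 30: [29, 27, 8, 12, 1, 30, 31]
Extract 29: [27, 12, 8, 1, 29, 30, 31]
Extract 27: [12, 1, 8, 27, 29, 30, 31]
Extract 12: [8, 1, 12, 27, 29, 30, 31]
Extract 8: [1, 8, 12, 27, 29, 30, 31]


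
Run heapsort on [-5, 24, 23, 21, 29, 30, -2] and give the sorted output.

Build heap: [30, 29, 23, 21, 24, -5, -2]
Extract 30: [29, 24, 23, 21, -2, -5, 30]
Extract 29: [24, 21, 23, -5, -2, 29, 30]
Extract 24: [23, 21, -2, -5, 24, 29, 30]
Extract 23: [21, -5, -2, 23, 24, 29, 30]
Extract 21: [-2, -5, 21, 23, 24, 29, 30]
Extract -2: [-5, -2, 21, 23, 24, 29, 30]


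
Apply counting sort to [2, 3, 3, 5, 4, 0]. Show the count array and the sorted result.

Count array: [1, 0, 1, 2, 1, 1]
(count[i] = number of elements equal to i)
Cumulative count: [1, 1, 2, 4, 5, 6]
Sorted: [0, 2, 3, 3, 4, 5]


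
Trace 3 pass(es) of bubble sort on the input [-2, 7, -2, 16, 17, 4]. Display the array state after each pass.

After pass 1: [-2, -2, 7, 16, 4, 17] (2 swaps)
After pass 2: [-2, -2, 7, 4, 16, 17] (1 swaps)
After pass 3: [-2, -2, 4, 7, 16, 17] (1 swaps)
Total swaps: 4


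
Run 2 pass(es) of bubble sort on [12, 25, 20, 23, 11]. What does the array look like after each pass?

After pass 1: [12, 20, 23, 11, 25] (3 swaps)
After pass 2: [12, 20, 11, 23, 25] (1 swaps)
Total swaps: 4


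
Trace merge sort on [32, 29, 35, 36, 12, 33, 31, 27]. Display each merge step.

Divide and conquer:
  Merge [32] + [29] -> [29, 32]
  Merge [35] + [36] -> [35, 36]
  Merge [29, 32] + [35, 36] -> [29, 32, 35, 36]
  Merge [12] + [33] -> [12, 33]
  Merge [31] + [27] -> [27, 31]
  Merge [12, 33] + [27, 31] -> [12, 27, 31, 33]
  Merge [29, 32, 35, 36] + [12, 27, 31, 33] -> [12, 27, 29, 31, 32, 33, 35, 36]


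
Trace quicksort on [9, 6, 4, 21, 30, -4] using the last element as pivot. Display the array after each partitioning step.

Partition 1: pivot=-4 at index 0 -> [-4, 6, 4, 21, 30, 9]
Partition 2: pivot=9 at index 3 -> [-4, 6, 4, 9, 30, 21]
Partition 3: pivot=4 at index 1 -> [-4, 4, 6, 9, 30, 21]
Partition 4: pivot=21 at index 4 -> [-4, 4, 6, 9, 21, 30]


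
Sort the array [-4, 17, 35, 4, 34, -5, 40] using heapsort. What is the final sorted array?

Build heap: [40, 34, 35, 4, 17, -5, -4]
Extract 40: [35, 34, -4, 4, 17, -5, 40]
Extract 35: [34, 17, -4, 4, -5, 35, 40]
Extract 34: [17, 4, -4, -5, 34, 35, 40]
Extract 17: [4, -5, -4, 17, 34, 35, 40]
Extract 4: [-4, -5, 4, 17, 34, 35, 40]
Extract -4: [-5, -4, 4, 17, 34, 35, 40]


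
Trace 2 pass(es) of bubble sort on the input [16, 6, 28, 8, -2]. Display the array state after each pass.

After pass 1: [6, 16, 8, -2, 28] (3 swaps)
After pass 2: [6, 8, -2, 16, 28] (2 swaps)
Total swaps: 5


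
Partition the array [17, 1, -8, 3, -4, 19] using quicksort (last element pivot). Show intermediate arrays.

Partition 1: pivot=19 at index 5 -> [17, 1, -8, 3, -4, 19]
Partition 2: pivot=-4 at index 1 -> [-8, -4, 17, 3, 1, 19]
Partition 3: pivot=1 at index 2 -> [-8, -4, 1, 3, 17, 19]
Partition 4: pivot=17 at index 4 -> [-8, -4, 1, 3, 17, 19]


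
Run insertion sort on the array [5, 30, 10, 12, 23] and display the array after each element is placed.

First element 5 is already 'sorted'
Insert 30: shifted 0 elements -> [5, 30, 10, 12, 23]
Insert 10: shifted 1 elements -> [5, 10, 30, 12, 23]
Insert 12: shifted 1 elements -> [5, 10, 12, 30, 23]
Insert 23: shifted 1 elements -> [5, 10, 12, 23, 30]


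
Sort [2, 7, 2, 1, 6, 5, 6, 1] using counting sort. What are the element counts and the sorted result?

Count array: [0, 2, 2, 0, 0, 1, 2, 1]
(count[i] = number of elements equal to i)
Cumulative count: [0, 2, 4, 4, 4, 5, 7, 8]
Sorted: [1, 1, 2, 2, 5, 6, 6, 7]


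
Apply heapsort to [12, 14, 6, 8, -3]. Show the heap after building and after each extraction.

Build heap: [14, 12, 6, 8, -3]
Extract 14: [12, 8, 6, -3, 14]
Extract 12: [8, -3, 6, 12, 14]
Extract 8: [6, -3, 8, 12, 14]
Extract 6: [-3, 6, 8, 12, 14]


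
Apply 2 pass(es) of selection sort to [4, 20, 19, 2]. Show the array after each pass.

Pass 1: Select minimum 2 at index 3, swap -> [2, 20, 19, 4]
Pass 2: Select minimum 4 at index 3, swap -> [2, 4, 19, 20]


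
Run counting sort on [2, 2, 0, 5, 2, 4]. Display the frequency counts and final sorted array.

Count array: [1, 0, 3, 0, 1, 1]
(count[i] = number of elements equal to i)
Cumulative count: [1, 1, 4, 4, 5, 6]
Sorted: [0, 2, 2, 2, 4, 5]


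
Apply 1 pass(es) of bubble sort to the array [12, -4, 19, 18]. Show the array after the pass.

After pass 1: [-4, 12, 18, 19] (2 swaps)
Total swaps: 2


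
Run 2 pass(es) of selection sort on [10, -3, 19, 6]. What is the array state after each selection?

Pass 1: Select minimum -3 at index 1, swap -> [-3, 10, 19, 6]
Pass 2: Select minimum 6 at index 3, swap -> [-3, 6, 19, 10]


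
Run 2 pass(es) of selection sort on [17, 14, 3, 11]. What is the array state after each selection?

Pass 1: Select minimum 3 at index 2, swap -> [3, 14, 17, 11]
Pass 2: Select minimum 11 at index 3, swap -> [3, 11, 17, 14]


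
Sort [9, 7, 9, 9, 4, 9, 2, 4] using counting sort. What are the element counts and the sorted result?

Count array: [0, 0, 1, 0, 2, 0, 0, 1, 0, 4]
(count[i] = number of elements equal to i)
Cumulative count: [0, 0, 1, 1, 3, 3, 3, 4, 4, 8]
Sorted: [2, 4, 4, 7, 9, 9, 9, 9]


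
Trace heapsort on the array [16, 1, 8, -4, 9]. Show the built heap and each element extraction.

Build heap: [16, 9, 8, -4, 1]
Extract 16: [9, 1, 8, -4, 16]
Extract 9: [8, 1, -4, 9, 16]
Extract 8: [1, -4, 8, 9, 16]
Extract 1: [-4, 1, 8, 9, 16]


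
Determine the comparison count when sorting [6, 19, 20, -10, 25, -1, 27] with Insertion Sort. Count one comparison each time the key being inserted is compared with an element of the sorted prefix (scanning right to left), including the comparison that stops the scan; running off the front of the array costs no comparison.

Insert 19: 6 <= 19 (stop) = 1 comparison(s) -> [6, 19, 20, -10, 25, -1, 27]
Insert 20: 19 <= 20 (stop) = 1 comparison(s) -> [6, 19, 20, -10, 25, -1, 27]
Insert -10: 20 > -10 (shift), 19 > -10 (shift), 6 > -10 (shift), reached front = 3 comparison(s) -> [-10, 6, 19, 20, 25, -1, 27]
Insert 25: 20 <= 25 (stop) = 1 comparison(s) -> [-10, 6, 19, 20, 25, -1, 27]
Insert -1: 25 > -1 (shift), 20 > -1 (shift), 19 > -1 (shift), 6 > -1 (shift), -10 <= -1 (stop) = 5 comparison(s) -> [-10, -1, 6, 19, 20, 25, 27]
Insert 27: 25 <= 27 (stop) = 1 comparison(s) -> [-10, -1, 6, 19, 20, 25, 27]
Total comparisons: 1 + 1 + 3 + 1 + 5 + 1 = 12


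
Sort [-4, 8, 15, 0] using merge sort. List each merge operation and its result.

Divide and conquer:
  Merge [-4] + [8] -> [-4, 8]
  Merge [15] + [0] -> [0, 15]
  Merge [-4, 8] + [0, 15] -> [-4, 0, 8, 15]


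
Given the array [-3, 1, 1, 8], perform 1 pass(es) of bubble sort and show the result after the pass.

After pass 1: [-3, 1, 1, 8] (0 swaps)
Total swaps: 0


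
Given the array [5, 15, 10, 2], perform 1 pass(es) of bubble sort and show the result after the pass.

After pass 1: [5, 10, 2, 15] (2 swaps)
Total swaps: 2


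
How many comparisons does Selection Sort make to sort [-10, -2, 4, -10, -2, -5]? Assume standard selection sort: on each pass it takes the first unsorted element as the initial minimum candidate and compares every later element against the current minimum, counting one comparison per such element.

Pass 1: scan indices 1..5 for the minimum = 5 comparison(s); min is -10, place at index 0 -> [-10, -2, 4, -10, -2, -5]
Pass 2: scan indices 2..5 for the minimum = 4 comparison(s); min is -10, place at index 1 -> [-10, -10, 4, -2, -2, -5]
Pass 3: scan indices 3..5 for the minimum = 3 comparison(s); min is -5, place at index 2 -> [-10, -10, -5, -2, -2, 4]
Pass 4: scan indices 4..5 for the minimum = 2 comparison(s); min is -2, place at index 3 -> [-10, -10, -5, -2, -2, 4]
Pass 5: scan indices 5..5 for the minimum = 1 comparison(s); min is -2, place at index 4 -> [-10, -10, -5, -2, -2, 4]
Selection sort always scans the whole unsorted suffix, so the count is (n-1) + (n-2) + ... + 1 = n(n-1)/2 = 6*5/2 = 15 regardless of the input order.
Total comparisons: 5 + 4 + 3 + 2 + 1 = 15


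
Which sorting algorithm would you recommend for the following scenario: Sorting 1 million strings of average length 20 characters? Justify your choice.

Best choice: MSD radix sort or Mergesort
Reason: MSD radix sort is a non-comparison sort that buckets the strings by successive character positions, running in time proportional to the total number of characters examined rather than O(n log n) string comparisons; mergesort is a stable O(n log n)-comparison alternative that works for arbitrary variable-length keys


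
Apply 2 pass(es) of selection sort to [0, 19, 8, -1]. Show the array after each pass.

Pass 1: Select minimum -1 at index 3, swap -> [-1, 19, 8, 0]
Pass 2: Select minimum 0 at index 3, swap -> [-1, 0, 8, 19]


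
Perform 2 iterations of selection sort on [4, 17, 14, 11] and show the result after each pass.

Pass 1: Select minimum 4 at index 0, swap -> [4, 17, 14, 11]
Pass 2: Select minimum 11 at index 3, swap -> [4, 11, 14, 17]


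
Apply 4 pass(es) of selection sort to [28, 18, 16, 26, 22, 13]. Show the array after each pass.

Pass 1: Select minimum 13 at index 5, swap -> [13, 18, 16, 26, 22, 28]
Pass 2: Select minimum 16 at index 2, swap -> [13, 16, 18, 26, 22, 28]
Pass 3: Select minimum 18 at index 2, swap -> [13, 16, 18, 26, 22, 28]
Pass 4: Select minimum 22 at index 4, swap -> [13, 16, 18, 22, 26, 28]


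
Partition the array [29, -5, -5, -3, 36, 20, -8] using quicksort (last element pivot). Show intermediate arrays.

Partition 1: pivot=-8 at index 0 -> [-8, -5, -5, -3, 36, 20, 29]
Partition 2: pivot=29 at index 5 -> [-8, -5, -5, -3, 20, 29, 36]
Partition 3: pivot=20 at index 4 -> [-8, -5, -5, -3, 20, 29, 36]
Partition 4: pivot=-3 at index 3 -> [-8, -5, -5, -3, 20, 29, 36]
Partition 5: pivot=-5 at index 2 -> [-8, -5, -5, -3, 20, 29, 36]


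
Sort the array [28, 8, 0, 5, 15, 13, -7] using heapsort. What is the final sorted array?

Build heap: [28, 15, 13, 5, 8, 0, -7]
Extract 28: [15, 8, 13, 5, -7, 0, 28]
Extract 15: [13, 8, 0, 5, -7, 15, 28]
Extract 13: [8, 5, 0, -7, 13, 15, 28]
Extract 8: [5, -7, 0, 8, 13, 15, 28]
Extract 5: [0, -7, 5, 8, 13, 15, 28]
Extract 0: [-7, 0, 5, 8, 13, 15, 28]


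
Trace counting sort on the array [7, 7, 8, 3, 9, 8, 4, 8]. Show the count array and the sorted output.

Count array: [0, 0, 0, 1, 1, 0, 0, 2, 3, 1]
(count[i] = number of elements equal to i)
Cumulative count: [0, 0, 0, 1, 2, 2, 2, 4, 7, 8]
Sorted: [3, 4, 7, 7, 8, 8, 8, 9]


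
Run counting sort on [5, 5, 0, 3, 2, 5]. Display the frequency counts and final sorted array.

Count array: [1, 0, 1, 1, 0, 3]
(count[i] = number of elements equal to i)
Cumulative count: [1, 1, 2, 3, 3, 6]
Sorted: [0, 2, 3, 5, 5, 5]


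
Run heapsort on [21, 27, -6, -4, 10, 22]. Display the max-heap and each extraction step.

Build heap: [27, 21, 22, -4, 10, -6]
Extract 27: [22, 21, -6, -4, 10, 27]
Extract 22: [21, 10, -6, -4, 22, 27]
Extract 21: [10, -4, -6, 21, 22, 27]
Extract 10: [-4, -6, 10, 21, 22, 27]
Extract -4: [-6, -4, 10, 21, 22, 27]


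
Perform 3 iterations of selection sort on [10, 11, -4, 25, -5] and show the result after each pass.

Pass 1: Select minimum -5 at index 4, swap -> [-5, 11, -4, 25, 10]
Pass 2: Select minimum -4 at index 2, swap -> [-5, -4, 11, 25, 10]
Pass 3: Select minimum 10 at index 4, swap -> [-5, -4, 10, 25, 11]


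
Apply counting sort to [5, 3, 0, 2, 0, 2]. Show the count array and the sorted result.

Count array: [2, 0, 2, 1, 0, 1]
(count[i] = number of elements equal to i)
Cumulative count: [2, 2, 4, 5, 5, 6]
Sorted: [0, 0, 2, 2, 3, 5]


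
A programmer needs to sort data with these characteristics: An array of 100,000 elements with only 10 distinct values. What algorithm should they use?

Best choice: 3-way quicksort or Counting sort
Reason: 3-way (Dutch national flag) partitioning groups every copy of the pivot together, so with only d=10 distinct keys quicksort finishes in O(n log d) expected time, which is effectively linear; counting sort runs in O(n + k) where k is the size of the key range (not the number of distinct values), so it is linear when the 10 values are integers drawn from a small known range


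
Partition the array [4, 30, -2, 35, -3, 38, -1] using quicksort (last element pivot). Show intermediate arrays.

Partition 1: pivot=-1 at index 2 -> [-2, -3, -1, 35, 30, 38, 4]
Partition 2: pivot=-3 at index 0 -> [-3, -2, -1, 35, 30, 38, 4]
Partition 3: pivot=4 at index 3 -> [-3, -2, -1, 4, 30, 38, 35]
Partition 4: pivot=35 at index 5 -> [-3, -2, -1, 4, 30, 35, 38]


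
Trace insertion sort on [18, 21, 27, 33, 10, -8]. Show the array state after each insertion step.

First element 18 is already 'sorted'
Insert 21: shifted 0 elements -> [18, 21, 27, 33, 10, -8]
Insert 27: shifted 0 elements -> [18, 21, 27, 33, 10, -8]
Insert 33: shifted 0 elements -> [18, 21, 27, 33, 10, -8]
Insert 10: shifted 4 elements -> [10, 18, 21, 27, 33, -8]
Insert -8: shifted 5 elements -> [-8, 10, 18, 21, 27, 33]


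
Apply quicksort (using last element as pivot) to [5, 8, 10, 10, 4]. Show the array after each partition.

Partition 1: pivot=4 at index 0 -> [4, 8, 10, 10, 5]
Partition 2: pivot=5 at index 1 -> [4, 5, 10, 10, 8]
Partition 3: pivot=8 at index 2 -> [4, 5, 8, 10, 10]
Partition 4: pivot=10 at index 4 -> [4, 5, 8, 10, 10]


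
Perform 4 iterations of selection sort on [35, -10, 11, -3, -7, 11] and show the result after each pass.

Pass 1: Select minimum -10 at index 1, swap -> [-10, 35, 11, -3, -7, 11]
Pass 2: Select minimum -7 at index 4, swap -> [-10, -7, 11, -3, 35, 11]
Pass 3: Select minimum -3 at index 3, swap -> [-10, -7, -3, 11, 35, 11]
Pass 4: Select minimum 11 at index 3, swap -> [-10, -7, -3, 11, 35, 11]


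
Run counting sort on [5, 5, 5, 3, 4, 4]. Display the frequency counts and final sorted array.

Count array: [0, 0, 0, 1, 2, 3]
(count[i] = number of elements equal to i)
Cumulative count: [0, 0, 0, 1, 3, 6]
Sorted: [3, 4, 4, 5, 5, 5]


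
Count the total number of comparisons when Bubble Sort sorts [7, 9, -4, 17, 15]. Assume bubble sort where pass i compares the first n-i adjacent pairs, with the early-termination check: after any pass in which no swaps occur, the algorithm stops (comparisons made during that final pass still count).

Pass 1: compare adjacent pairs (0,1)..(3,4) = 4 comparison(s), 2 swap(s) -> [7, -4, 9, 15, 17]
Pass 2: compare adjacent pairs (0,1)..(2,3) = 3 comparison(s), 1 swap(s) -> [-4, 7, 9, 15, 17]
Pass 3: compare adjacent pairs (0,1)..(1,2) = 2 comparison(s), 0 swap(s) -> [-4, 7, 9, 15, 17]
No swaps in this pass, so bubble sort stops here.
Total comparisons: 4 + 3 + 2 = 9


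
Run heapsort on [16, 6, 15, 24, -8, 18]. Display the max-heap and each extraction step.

Build heap: [24, 16, 18, 6, -8, 15]
Extract 24: [18, 16, 15, 6, -8, 24]
Extract 18: [16, 6, 15, -8, 18, 24]
Extract 16: [15, 6, -8, 16, 18, 24]
Extract 15: [6, -8, 15, 16, 18, 24]
Extract 6: [-8, 6, 15, 16, 18, 24]


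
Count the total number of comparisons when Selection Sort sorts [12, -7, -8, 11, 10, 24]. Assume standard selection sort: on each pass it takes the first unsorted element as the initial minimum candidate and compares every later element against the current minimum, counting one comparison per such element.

Pass 1: scan indices 1..5 for the minimum = 5 comparison(s); min is -8, place at index 0 -> [-8, -7, 12, 11, 10, 24]
Pass 2: scan indices 2..5 for the minimum = 4 comparison(s); min is -7, place at index 1 -> [-8, -7, 12, 11, 10, 24]
Pass 3: scan indices 3..5 for the minimum = 3 comparison(s); min is 10, place at index 2 -> [-8, -7, 10, 11, 12, 24]
Pass 4: scan indices 4..5 for the minimum = 2 comparison(s); min is 11, place at index 3 -> [-8, -7, 10, 11, 12, 24]
Pass 5: scan indices 5..5 for the minimum = 1 comparison(s); min is 12, place at index 4 -> [-8, -7, 10, 11, 12, 24]
Selection sort always scans the whole unsorted suffix, so the count is (n-1) + (n-2) + ... + 1 = n(n-1)/2 = 6*5/2 = 15 regardless of the input order.
Total comparisons: 5 + 4 + 3 + 2 + 1 = 15


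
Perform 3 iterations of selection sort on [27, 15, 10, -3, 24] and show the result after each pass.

Pass 1: Select minimum -3 at index 3, swap -> [-3, 15, 10, 27, 24]
Pass 2: Select minimum 10 at index 2, swap -> [-3, 10, 15, 27, 24]
Pass 3: Select minimum 15 at index 2, swap -> [-3, 10, 15, 27, 24]


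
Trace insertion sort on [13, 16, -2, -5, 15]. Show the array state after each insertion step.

First element 13 is already 'sorted'
Insert 16: shifted 0 elements -> [13, 16, -2, -5, 15]
Insert -2: shifted 2 elements -> [-2, 13, 16, -5, 15]
Insert -5: shifted 3 elements -> [-5, -2, 13, 16, 15]
Insert 15: shifted 1 elements -> [-5, -2, 13, 15, 16]


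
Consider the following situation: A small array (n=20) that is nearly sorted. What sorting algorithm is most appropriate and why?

Best choice: Insertion sort
Reason: Insertion sort is O(n) for nearly sorted arrays and has low overhead


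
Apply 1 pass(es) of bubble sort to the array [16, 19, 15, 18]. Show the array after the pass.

After pass 1: [16, 15, 18, 19] (2 swaps)
Total swaps: 2


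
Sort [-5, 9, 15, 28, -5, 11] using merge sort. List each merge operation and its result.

Divide and conquer:
  Merge [9] + [15] -> [9, 15]
  Merge [-5] + [9, 15] -> [-5, 9, 15]
  Merge [-5] + [11] -> [-5, 11]
  Merge [28] + [-5, 11] -> [-5, 11, 28]
  Merge [-5, 9, 15] + [-5, 11, 28] -> [-5, -5, 9, 11, 15, 28]


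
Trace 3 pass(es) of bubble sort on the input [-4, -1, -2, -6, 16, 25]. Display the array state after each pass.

After pass 1: [-4, -2, -6, -1, 16, 25] (2 swaps)
After pass 2: [-4, -6, -2, -1, 16, 25] (1 swaps)
After pass 3: [-6, -4, -2, -1, 16, 25] (1 swaps)
Total swaps: 4


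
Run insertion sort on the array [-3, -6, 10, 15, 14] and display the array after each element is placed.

First element -3 is already 'sorted'
Insert -6: shifted 1 elements -> [-6, -3, 10, 15, 14]
Insert 10: shifted 0 elements -> [-6, -3, 10, 15, 14]
Insert 15: shifted 0 elements -> [-6, -3, 10, 15, 14]
Insert 14: shifted 1 elements -> [-6, -3, 10, 14, 15]


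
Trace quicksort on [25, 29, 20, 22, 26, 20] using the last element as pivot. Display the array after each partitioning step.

Partition 1: pivot=20 at index 1 -> [20, 20, 25, 22, 26, 29]
Partition 2: pivot=29 at index 5 -> [20, 20, 25, 22, 26, 29]
Partition 3: pivot=26 at index 4 -> [20, 20, 25, 22, 26, 29]
Partition 4: pivot=22 at index 2 -> [20, 20, 22, 25, 26, 29]


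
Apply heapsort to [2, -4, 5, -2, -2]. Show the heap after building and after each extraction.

Build heap: [5, -2, 2, -4, -2]
Extract 5: [2, -2, -2, -4, 5]
Extract 2: [-2, -4, -2, 2, 5]
Extract -2: [-2, -4, -2, 2, 5]
Extract -2: [-4, -2, -2, 2, 5]


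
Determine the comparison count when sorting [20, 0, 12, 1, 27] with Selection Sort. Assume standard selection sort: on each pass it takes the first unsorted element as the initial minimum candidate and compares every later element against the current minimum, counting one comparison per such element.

Pass 1: scan indices 1..4 for the minimum = 4 comparison(s); min is 0, place at index 0 -> [0, 20, 12, 1, 27]
Pass 2: scan indices 2..4 for the minimum = 3 comparison(s); min is 1, place at index 1 -> [0, 1, 12, 20, 27]
Pass 3: scan indices 3..4 for the minimum = 2 comparison(s); min is 12, place at index 2 -> [0, 1, 12, 20, 27]
Pass 4: scan indices 4..4 for the minimum = 1 comparison(s); min is 20, place at index 3 -> [0, 1, 12, 20, 27]
Selection sort always scans the whole unsorted suffix, so the count is (n-1) + (n-2) + ... + 1 = n(n-1)/2 = 5*4/2 = 10 regardless of the input order.
Total comparisons: 4 + 3 + 2 + 1 = 10


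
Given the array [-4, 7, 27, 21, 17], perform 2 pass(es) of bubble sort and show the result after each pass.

After pass 1: [-4, 7, 21, 17, 27] (2 swaps)
After pass 2: [-4, 7, 17, 21, 27] (1 swaps)
Total swaps: 3


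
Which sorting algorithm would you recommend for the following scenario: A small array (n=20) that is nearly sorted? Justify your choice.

Best choice: Insertion sort
Reason: Insertion sort is O(n) for nearly sorted arrays and has low overhead


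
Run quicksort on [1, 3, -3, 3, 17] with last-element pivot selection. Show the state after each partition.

Partition 1: pivot=17 at index 4 -> [1, 3, -3, 3, 17]
Partition 2: pivot=3 at index 3 -> [1, 3, -3, 3, 17]
Partition 3: pivot=-3 at index 0 -> [-3, 3, 1, 3, 17]
Partition 4: pivot=1 at index 1 -> [-3, 1, 3, 3, 17]


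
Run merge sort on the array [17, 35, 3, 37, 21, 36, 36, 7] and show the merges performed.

Divide and conquer:
  Merge [17] + [35] -> [17, 35]
  Merge [3] + [37] -> [3, 37]
  Merge [17, 35] + [3, 37] -> [3, 17, 35, 37]
  Merge [21] + [36] -> [21, 36]
  Merge [36] + [7] -> [7, 36]
  Merge [21, 36] + [7, 36] -> [7, 21, 36, 36]
  Merge [3, 17, 35, 37] + [7, 21, 36, 36] -> [3, 7, 17, 21, 35, 36, 36, 37]


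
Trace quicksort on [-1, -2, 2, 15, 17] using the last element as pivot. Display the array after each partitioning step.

Partition 1: pivot=17 at index 4 -> [-1, -2, 2, 15, 17]
Partition 2: pivot=15 at index 3 -> [-1, -2, 2, 15, 17]
Partition 3: pivot=2 at index 2 -> [-1, -2, 2, 15, 17]
Partition 4: pivot=-2 at index 0 -> [-2, -1, 2, 15, 17]


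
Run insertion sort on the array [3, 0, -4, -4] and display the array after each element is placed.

First element 3 is already 'sorted'
Insert 0: shifted 1 elements -> [0, 3, -4, -4]
Insert -4: shifted 2 elements -> [-4, 0, 3, -4]
Insert -4: shifted 2 elements -> [-4, -4, 0, 3]


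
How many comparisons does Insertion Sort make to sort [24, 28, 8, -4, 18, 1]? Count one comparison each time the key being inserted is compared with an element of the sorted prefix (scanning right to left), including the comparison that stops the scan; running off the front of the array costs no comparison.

Insert 28: 24 <= 28 (stop) = 1 comparison(s) -> [24, 28, 8, -4, 18, 1]
Insert 8: 28 > 8 (shift), 24 > 8 (shift), reached front = 2 comparison(s) -> [8, 24, 28, -4, 18, 1]
Insert -4: 28 > -4 (shift), 24 > -4 (shift), 8 > -4 (shift), reached front = 3 comparison(s) -> [-4, 8, 24, 28, 18, 1]
Insert 18: 28 > 18 (shift), 24 > 18 (shift), 8 <= 18 (stop) = 3 comparison(s) -> [-4, 8, 18, 24, 28, 1]
Insert 1: 28 > 1 (shift), 24 > 1 (shift), 18 > 1 (shift), 8 > 1 (shift), -4 <= 1 (stop) = 5 comparison(s) -> [-4, 1, 8, 18, 24, 28]
Total comparisons: 1 + 2 + 3 + 3 + 5 = 14


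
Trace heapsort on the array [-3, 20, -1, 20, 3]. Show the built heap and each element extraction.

Build heap: [20, 20, -1, -3, 3]
Extract 20: [20, 3, -1, -3, 20]
Extract 20: [3, -3, -1, 20, 20]
Extract 3: [-1, -3, 3, 20, 20]
Extract -1: [-3, -1, 3, 20, 20]


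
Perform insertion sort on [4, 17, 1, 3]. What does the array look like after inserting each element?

First element 4 is already 'sorted'
Insert 17: shifted 0 elements -> [4, 17, 1, 3]
Insert 1: shifted 2 elements -> [1, 4, 17, 3]
Insert 3: shifted 2 elements -> [1, 3, 4, 17]


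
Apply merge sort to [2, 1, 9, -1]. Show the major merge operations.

Divide and conquer:
  Merge [2] + [1] -> [1, 2]
  Merge [9] + [-1] -> [-1, 9]
  Merge [1, 2] + [-1, 9] -> [-1, 1, 2, 9]


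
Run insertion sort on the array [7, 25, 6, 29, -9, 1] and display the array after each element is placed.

First element 7 is already 'sorted'
Insert 25: shifted 0 elements -> [7, 25, 6, 29, -9, 1]
Insert 6: shifted 2 elements -> [6, 7, 25, 29, -9, 1]
Insert 29: shifted 0 elements -> [6, 7, 25, 29, -9, 1]
Insert -9: shifted 4 elements -> [-9, 6, 7, 25, 29, 1]
Insert 1: shifted 4 elements -> [-9, 1, 6, 7, 25, 29]


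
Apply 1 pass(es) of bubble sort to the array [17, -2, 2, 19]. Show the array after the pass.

After pass 1: [-2, 2, 17, 19] (2 swaps)
Total swaps: 2


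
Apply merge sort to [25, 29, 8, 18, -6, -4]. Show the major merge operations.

Divide and conquer:
  Merge [29] + [8] -> [8, 29]
  Merge [25] + [8, 29] -> [8, 25, 29]
  Merge [-6] + [-4] -> [-6, -4]
  Merge [18] + [-6, -4] -> [-6, -4, 18]
  Merge [8, 25, 29] + [-6, -4, 18] -> [-6, -4, 8, 18, 25, 29]


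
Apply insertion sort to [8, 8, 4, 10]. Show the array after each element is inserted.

First element 8 is already 'sorted'
Insert 8: shifted 0 elements -> [8, 8, 4, 10]
Insert 4: shifted 2 elements -> [4, 8, 8, 10]
Insert 10: shifted 0 elements -> [4, 8, 8, 10]


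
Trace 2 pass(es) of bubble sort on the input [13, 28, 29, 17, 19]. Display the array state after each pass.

After pass 1: [13, 28, 17, 19, 29] (2 swaps)
After pass 2: [13, 17, 19, 28, 29] (2 swaps)
Total swaps: 4


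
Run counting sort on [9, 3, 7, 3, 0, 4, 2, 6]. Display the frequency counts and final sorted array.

Count array: [1, 0, 1, 2, 1, 0, 1, 1, 0, 1]
(count[i] = number of elements equal to i)
Cumulative count: [1, 1, 2, 4, 5, 5, 6, 7, 7, 8]
Sorted: [0, 2, 3, 3, 4, 6, 7, 9]


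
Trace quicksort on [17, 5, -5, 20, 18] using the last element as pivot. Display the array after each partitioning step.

Partition 1: pivot=18 at index 3 -> [17, 5, -5, 18, 20]
Partition 2: pivot=-5 at index 0 -> [-5, 5, 17, 18, 20]
Partition 3: pivot=17 at index 2 -> [-5, 5, 17, 18, 20]


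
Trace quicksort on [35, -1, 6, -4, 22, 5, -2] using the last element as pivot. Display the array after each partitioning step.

Partition 1: pivot=-2 at index 1 -> [-4, -2, 6, 35, 22, 5, -1]
Partition 2: pivot=-1 at index 2 -> [-4, -2, -1, 35, 22, 5, 6]
Partition 3: pivot=6 at index 4 -> [-4, -2, -1, 5, 6, 35, 22]
Partition 4: pivot=22 at index 5 -> [-4, -2, -1, 5, 6, 22, 35]


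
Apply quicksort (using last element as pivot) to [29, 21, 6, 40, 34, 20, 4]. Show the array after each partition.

Partition 1: pivot=4 at index 0 -> [4, 21, 6, 40, 34, 20, 29]
Partition 2: pivot=29 at index 4 -> [4, 21, 6, 20, 29, 40, 34]
Partition 3: pivot=20 at index 2 -> [4, 6, 20, 21, 29, 40, 34]
Partition 4: pivot=34 at index 5 -> [4, 6, 20, 21, 29, 34, 40]


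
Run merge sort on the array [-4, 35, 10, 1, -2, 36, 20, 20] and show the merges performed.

Divide and conquer:
  Merge [-4] + [35] -> [-4, 35]
  Merge [10] + [1] -> [1, 10]
  Merge [-4, 35] + [1, 10] -> [-4, 1, 10, 35]
  Merge [-2] + [36] -> [-2, 36]
  Merge [20] + [20] -> [20, 20]
  Merge [-2, 36] + [20, 20] -> [-2, 20, 20, 36]
  Merge [-4, 1, 10, 35] + [-2, 20, 20, 36] -> [-4, -2, 1, 10, 20, 20, 35, 36]


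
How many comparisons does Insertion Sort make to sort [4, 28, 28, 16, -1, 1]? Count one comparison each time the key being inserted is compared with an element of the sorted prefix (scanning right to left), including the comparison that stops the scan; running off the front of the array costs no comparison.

Insert 28: 4 <= 28 (stop) = 1 comparison(s) -> [4, 28, 28, 16, -1, 1]
Insert 28: 28 <= 28 (stop) = 1 comparison(s) -> [4, 28, 28, 16, -1, 1]
Insert 16: 28 > 16 (shift), 28 > 16 (shift), 4 <= 16 (stop) = 3 comparison(s) -> [4, 16, 28, 28, -1, 1]
Insert -1: 28 > -1 (shift), 28 > -1 (shift), 16 > -1 (shift), 4 > -1 (shift), reached front = 4 comparison(s) -> [-1, 4, 16, 28, 28, 1]
Insert 1: 28 > 1 (shift), 28 > 1 (shift), 16 > 1 (shift), 4 > 1 (shift), -1 <= 1 (stop) = 5 comparison(s) -> [-1, 1, 4, 16, 28, 28]
Total comparisons: 1 + 1 + 3 + 4 + 5 = 14


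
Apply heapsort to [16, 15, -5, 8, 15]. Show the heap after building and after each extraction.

Build heap: [16, 15, -5, 8, 15]
Extract 16: [15, 15, -5, 8, 16]
Extract 15: [15, 8, -5, 15, 16]
Extract 15: [8, -5, 15, 15, 16]
Extract 8: [-5, 8, 15, 15, 16]


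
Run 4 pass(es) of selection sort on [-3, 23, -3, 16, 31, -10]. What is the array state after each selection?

Pass 1: Select minimum -10 at index 5, swap -> [-10, 23, -3, 16, 31, -3]
Pass 2: Select minimum -3 at index 2, swap -> [-10, -3, 23, 16, 31, -3]
Pass 3: Select minimum -3 at index 5, swap -> [-10, -3, -3, 16, 31, 23]
Pass 4: Select minimum 16 at index 3, swap -> [-10, -3, -3, 16, 31, 23]


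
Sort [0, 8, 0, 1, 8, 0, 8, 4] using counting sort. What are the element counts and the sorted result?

Count array: [3, 1, 0, 0, 1, 0, 0, 0, 3]
(count[i] = number of elements equal to i)
Cumulative count: [3, 4, 4, 4, 5, 5, 5, 5, 8]
Sorted: [0, 0, 0, 1, 4, 8, 8, 8]


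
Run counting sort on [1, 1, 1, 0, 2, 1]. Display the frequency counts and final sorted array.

Count array: [1, 4, 1]
(count[i] = number of elements equal to i)
Cumulative count: [1, 5, 6]
Sorted: [0, 1, 1, 1, 1, 2]


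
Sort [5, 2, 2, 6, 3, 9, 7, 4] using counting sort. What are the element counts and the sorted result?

Count array: [0, 0, 2, 1, 1, 1, 1, 1, 0, 1]
(count[i] = number of elements equal to i)
Cumulative count: [0, 0, 2, 3, 4, 5, 6, 7, 7, 8]
Sorted: [2, 2, 3, 4, 5, 6, 7, 9]


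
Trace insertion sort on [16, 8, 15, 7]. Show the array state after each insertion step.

First element 16 is already 'sorted'
Insert 8: shifted 1 elements -> [8, 16, 15, 7]
Insert 15: shifted 1 elements -> [8, 15, 16, 7]
Insert 7: shifted 3 elements -> [7, 8, 15, 16]


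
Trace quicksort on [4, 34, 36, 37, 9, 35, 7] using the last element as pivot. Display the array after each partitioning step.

Partition 1: pivot=7 at index 1 -> [4, 7, 36, 37, 9, 35, 34]
Partition 2: pivot=34 at index 3 -> [4, 7, 9, 34, 36, 35, 37]
Partition 3: pivot=37 at index 6 -> [4, 7, 9, 34, 36, 35, 37]
Partition 4: pivot=35 at index 4 -> [4, 7, 9, 34, 35, 36, 37]


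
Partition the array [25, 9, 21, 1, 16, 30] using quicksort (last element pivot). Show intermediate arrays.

Partition 1: pivot=30 at index 5 -> [25, 9, 21, 1, 16, 30]
Partition 2: pivot=16 at index 2 -> [9, 1, 16, 25, 21, 30]
Partition 3: pivot=1 at index 0 -> [1, 9, 16, 25, 21, 30]
Partition 4: pivot=21 at index 3 -> [1, 9, 16, 21, 25, 30]


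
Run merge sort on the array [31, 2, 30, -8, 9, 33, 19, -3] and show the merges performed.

Divide and conquer:
  Merge [31] + [2] -> [2, 31]
  Merge [30] + [-8] -> [-8, 30]
  Merge [2, 31] + [-8, 30] -> [-8, 2, 30, 31]
  Merge [9] + [33] -> [9, 33]
  Merge [19] + [-3] -> [-3, 19]
  Merge [9, 33] + [-3, 19] -> [-3, 9, 19, 33]
  Merge [-8, 2, 30, 31] + [-3, 9, 19, 33] -> [-8, -3, 2, 9, 19, 30, 31, 33]
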